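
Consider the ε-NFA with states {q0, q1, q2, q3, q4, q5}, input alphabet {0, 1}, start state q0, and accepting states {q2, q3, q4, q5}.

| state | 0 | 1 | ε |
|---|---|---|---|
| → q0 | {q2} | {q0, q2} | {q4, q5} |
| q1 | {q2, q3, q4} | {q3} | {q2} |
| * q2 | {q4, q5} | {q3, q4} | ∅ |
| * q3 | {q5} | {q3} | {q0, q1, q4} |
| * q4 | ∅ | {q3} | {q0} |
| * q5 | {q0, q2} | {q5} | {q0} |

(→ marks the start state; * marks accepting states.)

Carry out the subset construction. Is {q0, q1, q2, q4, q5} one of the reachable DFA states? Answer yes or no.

Start state of the DFA: {q0, q4, q5} (ε-closure of the NFA start).
{q0, q4, q5} --0--> {q0, q2, q4, q5}  [new]
{q0, q4, q5} --1--> {q0, q1, q2, q3, q4, q5}  [new]
{q0, q2, q4, q5} --0--> {q0, q2, q4, q5}  [seen]
{q0, q2, q4, q5} --1--> {q0, q1, q2, q3, q4, q5}  [seen]
{q0, q1, q2, q3, q4, q5} --0--> {q0, q1, q2, q3, q4, q5}  [seen]
{q0, q1, q2, q3, q4, q5} --1--> {q0, q1, q2, q3, q4, q5}  [seen]
Reachable DFA states: {q0, q4, q5}, {q0, q2, q4, q5}, {q0, q1, q2, q3, q4, q5}.
{q0, q1, q2, q4, q5} is not among them.

no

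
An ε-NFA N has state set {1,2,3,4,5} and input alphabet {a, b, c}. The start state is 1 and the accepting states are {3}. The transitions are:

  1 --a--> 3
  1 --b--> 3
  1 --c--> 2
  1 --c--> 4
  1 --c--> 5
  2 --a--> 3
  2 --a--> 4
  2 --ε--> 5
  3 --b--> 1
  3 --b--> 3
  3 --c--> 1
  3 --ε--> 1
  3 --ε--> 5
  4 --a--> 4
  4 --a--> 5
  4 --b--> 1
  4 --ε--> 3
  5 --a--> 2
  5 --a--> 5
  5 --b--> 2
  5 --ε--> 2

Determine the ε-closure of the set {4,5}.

Begin with {4,5}.
4 →ε {3}; add 3.
3 →ε {1,5}; add 1.
5 →ε {2}; add 2.
ε-closure = {1,2,3,4,5}.

{1,2,3,4,5}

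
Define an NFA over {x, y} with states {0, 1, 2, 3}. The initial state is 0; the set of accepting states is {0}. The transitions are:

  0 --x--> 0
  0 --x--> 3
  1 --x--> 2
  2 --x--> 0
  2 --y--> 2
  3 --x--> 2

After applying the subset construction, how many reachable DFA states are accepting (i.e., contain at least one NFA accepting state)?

3

Start state of the DFA: {0}.
{0} --x--> {0, 3}  [new]
{0} --y--> ∅  [new]
{0, 3} --x--> {0, 2, 3}  [new]
{0, 3} --y--> ∅  [seen]
∅ --x--> ∅  [seen]
∅ --y--> ∅  [seen]
{0, 2, 3} --x--> {0, 2, 3}  [seen]
{0, 2, 3} --y--> {2}  [new]
{2} --x--> {0}  [seen]
{2} --y--> {2}  [seen]
Reachable DFA states: {0}, {0, 3}, ∅, {0, 2, 3}, {2}.
Accepting DFA states (contain an NFA accepting state): {0}, {0, 3}, {0, 2, 3}.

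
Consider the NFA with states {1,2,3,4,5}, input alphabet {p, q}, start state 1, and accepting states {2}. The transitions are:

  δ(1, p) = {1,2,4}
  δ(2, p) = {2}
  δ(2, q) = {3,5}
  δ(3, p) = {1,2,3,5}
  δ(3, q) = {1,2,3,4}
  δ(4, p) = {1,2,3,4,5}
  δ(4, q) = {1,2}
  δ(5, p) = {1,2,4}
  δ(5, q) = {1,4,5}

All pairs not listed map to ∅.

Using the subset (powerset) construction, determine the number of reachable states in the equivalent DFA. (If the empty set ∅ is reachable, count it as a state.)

Start state of the DFA: {1}.
{1} --p--> {1,2,4}  [new]
{1} --q--> ∅  [new]
{1,2,4} --p--> {1,2,3,4,5}  [new]
{1,2,4} --q--> {1,2,3,5}  [new]
∅ --p--> ∅  [seen]
∅ --q--> ∅  [seen]
{1,2,3,4,5} --p--> {1,2,3,4,5}  [seen]
{1,2,3,4,5} --q--> {1,2,3,4,5}  [seen]
{1,2,3,5} --p--> {1,2,3,4,5}  [seen]
{1,2,3,5} --q--> {1,2,3,4,5}  [seen]
Reachable DFA states: {1}, {1,2,4}, ∅, {1,2,3,4,5}, {1,2,3,5}.

5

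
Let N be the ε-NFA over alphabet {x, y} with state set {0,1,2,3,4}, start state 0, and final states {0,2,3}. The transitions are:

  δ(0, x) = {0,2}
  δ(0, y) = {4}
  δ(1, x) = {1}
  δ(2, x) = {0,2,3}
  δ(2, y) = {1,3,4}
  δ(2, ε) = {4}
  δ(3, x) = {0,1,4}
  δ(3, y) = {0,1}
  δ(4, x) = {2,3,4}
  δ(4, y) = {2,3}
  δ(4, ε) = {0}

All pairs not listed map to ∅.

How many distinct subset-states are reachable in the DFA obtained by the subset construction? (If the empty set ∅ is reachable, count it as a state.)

Start state of the DFA: {0} (ε-closure of the NFA start).
{0} --x--> {0,2,4}  [new]
{0} --y--> {0,4}  [new]
{0,2,4} --x--> {0,2,3,4}  [new]
{0,2,4} --y--> {0,1,2,3,4}  [new]
{0,4} --x--> {0,2,3,4}  [seen]
{0,4} --y--> {0,2,3,4}  [seen]
{0,2,3,4} --x--> {0,1,2,3,4}  [seen]
{0,2,3,4} --y--> {0,1,2,3,4}  [seen]
{0,1,2,3,4} --x--> {0,1,2,3,4}  [seen]
{0,1,2,3,4} --y--> {0,1,2,3,4}  [seen]
Reachable DFA states: {0}, {0,2,4}, {0,4}, {0,2,3,4}, {0,1,2,3,4}.

5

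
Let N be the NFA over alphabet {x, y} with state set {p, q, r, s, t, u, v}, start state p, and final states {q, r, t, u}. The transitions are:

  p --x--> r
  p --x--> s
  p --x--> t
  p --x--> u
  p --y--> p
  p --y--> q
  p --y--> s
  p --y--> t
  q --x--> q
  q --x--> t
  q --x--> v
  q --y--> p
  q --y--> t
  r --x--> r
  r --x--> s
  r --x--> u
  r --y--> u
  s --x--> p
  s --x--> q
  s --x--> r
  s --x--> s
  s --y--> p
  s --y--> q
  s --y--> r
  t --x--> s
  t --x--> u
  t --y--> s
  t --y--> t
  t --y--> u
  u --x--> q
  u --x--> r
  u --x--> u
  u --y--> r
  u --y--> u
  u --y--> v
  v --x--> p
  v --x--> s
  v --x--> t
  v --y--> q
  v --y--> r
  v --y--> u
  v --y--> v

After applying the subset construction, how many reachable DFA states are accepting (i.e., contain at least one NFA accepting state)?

5

Start state of the DFA: {p}.
{p} --x--> {r, s, t, u}  [new]
{p} --y--> {p, q, s, t}  [new]
{r, s, t, u} --x--> {p, q, r, s, u}  [new]
{r, s, t, u} --y--> {p, q, r, s, t, u, v}  [new]
{p, q, s, t} --x--> {p, q, r, s, t, u, v}  [seen]
{p, q, s, t} --y--> {p, q, r, s, t, u}  [new]
{p, q, r, s, u} --x--> {p, q, r, s, t, u, v}  [seen]
{p, q, r, s, u} --y--> {p, q, r, s, t, u, v}  [seen]
{p, q, r, s, t, u, v} --x--> {p, q, r, s, t, u, v}  [seen]
{p, q, r, s, t, u, v} --y--> {p, q, r, s, t, u, v}  [seen]
{p, q, r, s, t, u} --x--> {p, q, r, s, t, u, v}  [seen]
{p, q, r, s, t, u} --y--> {p, q, r, s, t, u, v}  [seen]
Reachable DFA states: {p}, {r, s, t, u}, {p, q, s, t}, {p, q, r, s, u}, {p, q, r, s, t, u, v}, {p, q, r, s, t, u}.
Accepting DFA states (contain an NFA accepting state): {r, s, t, u}, {p, q, s, t}, {p, q, r, s, u}, {p, q, r, s, t, u, v}, {p, q, r, s, t, u}.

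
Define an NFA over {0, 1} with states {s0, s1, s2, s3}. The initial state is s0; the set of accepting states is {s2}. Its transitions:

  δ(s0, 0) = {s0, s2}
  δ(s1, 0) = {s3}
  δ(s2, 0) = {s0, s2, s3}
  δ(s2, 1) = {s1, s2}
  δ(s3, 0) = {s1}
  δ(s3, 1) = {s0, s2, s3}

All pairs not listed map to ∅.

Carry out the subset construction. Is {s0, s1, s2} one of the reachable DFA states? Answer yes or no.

Start state of the DFA: {s0}.
{s0} --0--> {s0, s2}  [new]
{s0} --1--> ∅  [new]
{s0, s2} --0--> {s0, s2, s3}  [new]
{s0, s2} --1--> {s1, s2}  [new]
∅ --0--> ∅  [seen]
∅ --1--> ∅  [seen]
{s0, s2, s3} --0--> {s0, s1, s2, s3}  [new]
{s0, s2, s3} --1--> {s0, s1, s2, s3}  [seen]
{s1, s2} --0--> {s0, s2, s3}  [seen]
{s1, s2} --1--> {s1, s2}  [seen]
{s0, s1, s2, s3} --0--> {s0, s1, s2, s3}  [seen]
{s0, s1, s2, s3} --1--> {s0, s1, s2, s3}  [seen]
Reachable DFA states: {s0}, {s0, s2}, ∅, {s0, s2, s3}, {s1, s2}, {s0, s1, s2, s3}.
{s0, s1, s2} is not among them.

no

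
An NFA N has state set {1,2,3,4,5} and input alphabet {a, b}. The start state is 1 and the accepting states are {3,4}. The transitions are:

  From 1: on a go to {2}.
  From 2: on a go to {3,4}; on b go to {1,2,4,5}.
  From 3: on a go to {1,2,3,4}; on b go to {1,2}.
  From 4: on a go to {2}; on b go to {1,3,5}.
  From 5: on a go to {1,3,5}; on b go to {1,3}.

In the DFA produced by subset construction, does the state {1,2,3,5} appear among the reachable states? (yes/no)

yes

Start state of the DFA: {1}.
{1} --a--> {2}  [new]
{1} --b--> ∅  [new]
{2} --a--> {3,4}  [new]
{2} --b--> {1,2,4,5}  [new]
∅ --a--> ∅  [seen]
∅ --b--> ∅  [seen]
{3,4} --a--> {1,2,3,4}  [new]
{3,4} --b--> {1,2,3,5}  [new]
{1,2,4,5} --a--> {1,2,3,4,5}  [new]
{1,2,4,5} --b--> {1,2,3,4,5}  [seen]
{1,2,3,4} --a--> {1,2,3,4}  [seen]
{1,2,3,4} --b--> {1,2,3,4,5}  [seen]
{1,2,3,5} --a--> {1,2,3,4,5}  [seen]
{1,2,3,5} --b--> {1,2,3,4,5}  [seen]
{1,2,3,4,5} --a--> {1,2,3,4,5}  [seen]
{1,2,3,4,5} --b--> {1,2,3,4,5}  [seen]
Reachable DFA states: {1}, {2}, ∅, {3,4}, {1,2,4,5}, {1,2,3,4}, {1,2,3,5}, {1,2,3,4,5}.
{1,2,3,5} is among them.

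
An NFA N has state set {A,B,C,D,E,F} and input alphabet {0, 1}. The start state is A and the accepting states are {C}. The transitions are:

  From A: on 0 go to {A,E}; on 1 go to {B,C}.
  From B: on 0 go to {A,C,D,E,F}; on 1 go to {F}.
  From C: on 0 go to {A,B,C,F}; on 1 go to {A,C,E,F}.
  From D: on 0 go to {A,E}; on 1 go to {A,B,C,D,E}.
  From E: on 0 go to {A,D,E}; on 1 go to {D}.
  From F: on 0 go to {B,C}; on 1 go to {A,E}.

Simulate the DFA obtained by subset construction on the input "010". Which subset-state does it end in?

Start: {A}.
δ(A,0) = {A,E}.
Union: {A,E}.
After 0: {A,E}.
δ(A,1) = {B,C}; δ(E,1) = {D}.
Union: {B,C,D}.
After 1: {B,C,D}.
δ(B,0) = {A,C,D,E,F}; δ(C,0) = {A,B,C,F}; δ(D,0) = {A,E}.
Union: {A,B,C,D,E,F}.
After 0: {A,B,C,D,E,F}.

{A,B,C,D,E,F}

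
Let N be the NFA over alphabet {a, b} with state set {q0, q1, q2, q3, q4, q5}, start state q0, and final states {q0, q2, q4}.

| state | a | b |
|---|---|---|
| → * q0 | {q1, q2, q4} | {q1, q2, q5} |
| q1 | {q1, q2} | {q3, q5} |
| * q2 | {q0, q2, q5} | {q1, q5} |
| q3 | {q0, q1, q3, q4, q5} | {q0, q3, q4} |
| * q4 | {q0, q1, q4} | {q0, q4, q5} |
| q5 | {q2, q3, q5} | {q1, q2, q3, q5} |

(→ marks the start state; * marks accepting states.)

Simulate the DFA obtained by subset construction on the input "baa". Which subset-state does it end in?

{q0, q1, q2, q3, q4, q5}

Start: {q0}.
δ(q0,b) = {q1, q2, q5}.
Union: {q1, q2, q5}.
After b: {q1, q2, q5}.
δ(q1,a) = {q1, q2}; δ(q2,a) = {q0, q2, q5}; δ(q5,a) = {q2, q3, q5}.
Union: {q0, q1, q2, q3, q5}.
After a: {q0, q1, q2, q3, q5}.
δ(q0,a) = {q1, q2, q4}; δ(q1,a) = {q1, q2}; δ(q2,a) = {q0, q2, q5}; δ(q3,a) = {q0, q1, q3, q4, q5}; δ(q5,a) = {q2, q3, q5}.
Union: {q0, q1, q2, q3, q4, q5}.
After a: {q0, q1, q2, q3, q4, q5}.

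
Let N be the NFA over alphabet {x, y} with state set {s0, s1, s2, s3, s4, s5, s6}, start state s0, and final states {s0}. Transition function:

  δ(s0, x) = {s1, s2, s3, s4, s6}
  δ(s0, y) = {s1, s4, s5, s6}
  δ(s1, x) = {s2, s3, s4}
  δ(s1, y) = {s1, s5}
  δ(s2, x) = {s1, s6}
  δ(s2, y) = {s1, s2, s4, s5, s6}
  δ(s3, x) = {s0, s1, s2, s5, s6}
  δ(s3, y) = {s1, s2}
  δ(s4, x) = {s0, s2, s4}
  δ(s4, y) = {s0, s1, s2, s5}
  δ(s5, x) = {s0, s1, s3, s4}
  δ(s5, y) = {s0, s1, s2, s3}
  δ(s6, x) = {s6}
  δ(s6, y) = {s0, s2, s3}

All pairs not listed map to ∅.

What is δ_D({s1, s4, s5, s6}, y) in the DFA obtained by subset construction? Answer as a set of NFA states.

{s0, s1, s2, s3, s5}

δ(s1,y) = {s1, s5}; δ(s4,y) = {s0, s1, s2, s5}; δ(s5,y) = {s0, s1, s2, s3}; δ(s6,y) = {s0, s2, s3}.
Union: {s0, s1, s2, s3, s5}.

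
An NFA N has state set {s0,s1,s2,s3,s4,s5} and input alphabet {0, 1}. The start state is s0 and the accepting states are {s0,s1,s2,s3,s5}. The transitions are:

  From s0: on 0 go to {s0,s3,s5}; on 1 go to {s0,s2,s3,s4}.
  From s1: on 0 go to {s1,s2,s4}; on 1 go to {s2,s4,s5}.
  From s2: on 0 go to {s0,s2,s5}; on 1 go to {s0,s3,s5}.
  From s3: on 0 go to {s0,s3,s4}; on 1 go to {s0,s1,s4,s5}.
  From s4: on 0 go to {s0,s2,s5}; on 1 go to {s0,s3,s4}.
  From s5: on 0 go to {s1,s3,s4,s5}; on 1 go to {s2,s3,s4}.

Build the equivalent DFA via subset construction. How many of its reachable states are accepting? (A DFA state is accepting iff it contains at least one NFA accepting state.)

6

Start state of the DFA: {s0}.
{s0} --0--> {s0,s3,s5}  [new]
{s0} --1--> {s0,s2,s3,s4}  [new]
{s0,s3,s5} --0--> {s0,s1,s3,s4,s5}  [new]
{s0,s3,s5} --1--> {s0,s1,s2,s3,s4,s5}  [new]
{s0,s2,s3,s4} --0--> {s0,s2,s3,s4,s5}  [new]
{s0,s2,s3,s4} --1--> {s0,s1,s2,s3,s4,s5}  [seen]
{s0,s1,s3,s4,s5} --0--> {s0,s1,s2,s3,s4,s5}  [seen]
{s0,s1,s3,s4,s5} --1--> {s0,s1,s2,s3,s4,s5}  [seen]
{s0,s1,s2,s3,s4,s5} --0--> {s0,s1,s2,s3,s4,s5}  [seen]
{s0,s1,s2,s3,s4,s5} --1--> {s0,s1,s2,s3,s4,s5}  [seen]
{s0,s2,s3,s4,s5} --0--> {s0,s1,s2,s3,s4,s5}  [seen]
{s0,s2,s3,s4,s5} --1--> {s0,s1,s2,s3,s4,s5}  [seen]
Reachable DFA states: {s0}, {s0,s3,s5}, {s0,s2,s3,s4}, {s0,s1,s3,s4,s5}, {s0,s1,s2,s3,s4,s5}, {s0,s2,s3,s4,s5}.
Accepting DFA states (contain an NFA accepting state): {s0}, {s0,s3,s5}, {s0,s2,s3,s4}, {s0,s1,s3,s4,s5}, {s0,s1,s2,s3,s4,s5}, {s0,s2,s3,s4,s5}.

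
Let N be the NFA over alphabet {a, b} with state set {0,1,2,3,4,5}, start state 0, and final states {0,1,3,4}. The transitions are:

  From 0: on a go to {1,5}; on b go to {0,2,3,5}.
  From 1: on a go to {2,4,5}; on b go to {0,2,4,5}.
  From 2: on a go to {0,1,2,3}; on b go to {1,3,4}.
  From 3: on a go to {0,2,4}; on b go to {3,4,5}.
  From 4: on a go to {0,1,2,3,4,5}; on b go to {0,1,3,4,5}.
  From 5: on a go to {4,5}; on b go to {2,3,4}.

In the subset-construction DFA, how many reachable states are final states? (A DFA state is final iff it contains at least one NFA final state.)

6

Start state of the DFA: {0}.
{0} --a--> {1,5}  [new]
{0} --b--> {0,2,3,5}  [new]
{1,5} --a--> {2,4,5}  [new]
{1,5} --b--> {0,2,3,4,5}  [new]
{0,2,3,5} --a--> {0,1,2,3,4,5}  [new]
{0,2,3,5} --b--> {0,1,2,3,4,5}  [seen]
{2,4,5} --a--> {0,1,2,3,4,5}  [seen]
{2,4,5} --b--> {0,1,2,3,4,5}  [seen]
{0,2,3,4,5} --a--> {0,1,2,3,4,5}  [seen]
{0,2,3,4,5} --b--> {0,1,2,3,4,5}  [seen]
{0,1,2,3,4,5} --a--> {0,1,2,3,4,5}  [seen]
{0,1,2,3,4,5} --b--> {0,1,2,3,4,5}  [seen]
Reachable DFA states: {0}, {1,5}, {0,2,3,5}, {2,4,5}, {0,2,3,4,5}, {0,1,2,3,4,5}.
Accepting DFA states (contain an NFA accepting state): {0}, {1,5}, {0,2,3,5}, {2,4,5}, {0,2,3,4,5}, {0,1,2,3,4,5}.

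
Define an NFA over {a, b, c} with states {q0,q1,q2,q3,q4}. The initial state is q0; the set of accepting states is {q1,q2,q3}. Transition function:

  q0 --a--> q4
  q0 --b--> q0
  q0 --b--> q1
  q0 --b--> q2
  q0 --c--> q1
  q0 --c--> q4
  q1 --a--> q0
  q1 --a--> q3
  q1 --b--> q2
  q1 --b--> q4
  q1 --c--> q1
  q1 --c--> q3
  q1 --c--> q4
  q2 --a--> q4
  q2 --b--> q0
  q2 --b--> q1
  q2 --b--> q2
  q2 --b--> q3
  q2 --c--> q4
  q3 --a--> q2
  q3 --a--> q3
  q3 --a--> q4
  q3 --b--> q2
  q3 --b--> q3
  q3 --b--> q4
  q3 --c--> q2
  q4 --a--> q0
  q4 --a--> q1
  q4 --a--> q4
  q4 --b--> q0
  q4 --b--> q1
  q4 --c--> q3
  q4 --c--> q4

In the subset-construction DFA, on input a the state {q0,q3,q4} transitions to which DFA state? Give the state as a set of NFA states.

{q0,q1,q2,q3,q4}

δ(q0,a) = {q4}; δ(q3,a) = {q2,q3,q4}; δ(q4,a) = {q0,q1,q4}.
Union: {q0,q1,q2,q3,q4}.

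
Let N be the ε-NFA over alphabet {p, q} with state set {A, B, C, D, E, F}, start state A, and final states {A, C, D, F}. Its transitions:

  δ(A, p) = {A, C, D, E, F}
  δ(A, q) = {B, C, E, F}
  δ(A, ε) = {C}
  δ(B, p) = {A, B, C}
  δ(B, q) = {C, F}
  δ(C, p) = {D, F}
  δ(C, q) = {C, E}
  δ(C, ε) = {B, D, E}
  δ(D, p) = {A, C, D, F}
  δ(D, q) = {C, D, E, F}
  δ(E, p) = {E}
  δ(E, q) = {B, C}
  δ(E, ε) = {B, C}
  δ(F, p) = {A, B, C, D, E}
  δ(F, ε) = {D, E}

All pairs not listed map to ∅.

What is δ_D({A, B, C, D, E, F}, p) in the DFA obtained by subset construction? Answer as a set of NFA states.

δ(A,p) = {A, C, D, E, F}; δ(B,p) = {A, B, C}; δ(C,p) = {D, F}; δ(D,p) = {A, C, D, F}; δ(E,p) = {E}; δ(F,p) = {A, B, C, D, E}.
Union: {A, B, C, D, E, F}.

{A, B, C, D, E, F}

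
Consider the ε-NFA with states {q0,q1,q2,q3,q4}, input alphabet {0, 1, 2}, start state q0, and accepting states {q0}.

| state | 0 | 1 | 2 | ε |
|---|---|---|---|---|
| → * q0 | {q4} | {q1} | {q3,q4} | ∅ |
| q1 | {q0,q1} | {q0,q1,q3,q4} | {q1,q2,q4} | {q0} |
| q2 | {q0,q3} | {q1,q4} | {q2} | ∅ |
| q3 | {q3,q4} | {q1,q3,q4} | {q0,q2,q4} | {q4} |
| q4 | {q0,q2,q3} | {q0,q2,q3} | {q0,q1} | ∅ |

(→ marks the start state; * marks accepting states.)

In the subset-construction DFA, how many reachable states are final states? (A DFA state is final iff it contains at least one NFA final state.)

7

Start state of the DFA: {q0} (ε-closure of the NFA start).
{q0} --0--> {q4}  [new]
{q0} --1--> {q0,q1}  [new]
{q0} --2--> {q3,q4}  [new]
{q4} --0--> {q0,q2,q3,q4}  [new]
{q4} --1--> {q0,q2,q3,q4}  [seen]
{q4} --2--> {q0,q1}  [seen]
{q0,q1} --0--> {q0,q1,q4}  [new]
{q0,q1} --1--> {q0,q1,q3,q4}  [new]
{q0,q1} --2--> {q0,q1,q2,q3,q4}  [new]
{q3,q4} --0--> {q0,q2,q3,q4}  [seen]
{q3,q4} --1--> {q0,q1,q2,q3,q4}  [seen]
{q3,q4} --2--> {q0,q1,q2,q4}  [new]
{q0,q2,q3,q4} --0--> {q0,q2,q3,q4}  [seen]
{q0,q2,q3,q4} --1--> {q0,q1,q2,q3,q4}  [seen]
{q0,q2,q3,q4} --2--> {q0,q1,q2,q3,q4}  [seen]
{q0,q1,q4} --0--> {q0,q1,q2,q3,q4}  [seen]
{q0,q1,q4} --1--> {q0,q1,q2,q3,q4}  [seen]
{q0,q1,q4} --2--> {q0,q1,q2,q3,q4}  [seen]
{q0,q1,q3,q4} --0--> {q0,q1,q2,q3,q4}  [seen]
{q0,q1,q3,q4} --1--> {q0,q1,q2,q3,q4}  [seen]
{q0,q1,q3,q4} --2--> {q0,q1,q2,q3,q4}  [seen]
{q0,q1,q2,q3,q4} --0--> {q0,q1,q2,q3,q4}  [seen]
{q0,q1,q2,q3,q4} --1--> {q0,q1,q2,q3,q4}  [seen]
{q0,q1,q2,q3,q4} --2--> {q0,q1,q2,q3,q4}  [seen]
{q0,q1,q2,q4} --0--> {q0,q1,q2,q3,q4}  [seen]
{q0,q1,q2,q4} --1--> {q0,q1,q2,q3,q4}  [seen]
{q0,q1,q2,q4} --2--> {q0,q1,q2,q3,q4}  [seen]
Reachable DFA states: {q0}, {q4}, {q0,q1}, {q3,q4}, {q0,q2,q3,q4}, {q0,q1,q4}, {q0,q1,q3,q4}, {q0,q1,q2,q3,q4}, {q0,q1,q2,q4}.
Accepting DFA states (contain an NFA accepting state): {q0}, {q0,q1}, {q0,q2,q3,q4}, {q0,q1,q4}, {q0,q1,q3,q4}, {q0,q1,q2,q3,q4}, {q0,q1,q2,q4}.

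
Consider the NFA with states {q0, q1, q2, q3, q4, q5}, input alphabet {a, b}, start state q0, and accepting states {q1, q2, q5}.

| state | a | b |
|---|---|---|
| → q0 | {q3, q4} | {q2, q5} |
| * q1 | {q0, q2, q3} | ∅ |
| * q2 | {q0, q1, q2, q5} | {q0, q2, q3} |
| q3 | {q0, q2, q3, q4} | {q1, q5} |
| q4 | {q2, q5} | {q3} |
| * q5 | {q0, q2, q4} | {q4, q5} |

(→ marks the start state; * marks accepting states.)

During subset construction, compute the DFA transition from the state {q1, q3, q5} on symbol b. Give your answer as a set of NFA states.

{q1, q4, q5}

δ(q1,b) = ∅; δ(q3,b) = {q1, q5}; δ(q5,b) = {q4, q5}.
Union: {q1, q4, q5}.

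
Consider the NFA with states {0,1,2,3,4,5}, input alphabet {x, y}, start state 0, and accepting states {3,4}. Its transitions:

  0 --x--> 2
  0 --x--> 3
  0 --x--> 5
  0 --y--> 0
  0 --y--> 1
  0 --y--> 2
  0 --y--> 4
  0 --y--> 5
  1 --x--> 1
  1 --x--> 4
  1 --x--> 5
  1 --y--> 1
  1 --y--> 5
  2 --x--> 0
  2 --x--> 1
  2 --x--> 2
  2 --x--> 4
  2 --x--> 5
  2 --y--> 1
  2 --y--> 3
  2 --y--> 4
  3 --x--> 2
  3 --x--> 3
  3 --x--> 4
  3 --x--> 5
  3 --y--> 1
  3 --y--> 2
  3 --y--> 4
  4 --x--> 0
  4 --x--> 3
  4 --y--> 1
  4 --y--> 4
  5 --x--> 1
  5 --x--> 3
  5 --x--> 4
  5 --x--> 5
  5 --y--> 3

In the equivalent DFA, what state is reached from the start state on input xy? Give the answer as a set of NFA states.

Start: {0}.
δ(0,x) = {2,3,5}.
Union: {2,3,5}.
After x: {2,3,5}.
δ(2,y) = {1,3,4}; δ(3,y) = {1,2,4}; δ(5,y) = {3}.
Union: {1,2,3,4}.
After y: {1,2,3,4}.

{1,2,3,4}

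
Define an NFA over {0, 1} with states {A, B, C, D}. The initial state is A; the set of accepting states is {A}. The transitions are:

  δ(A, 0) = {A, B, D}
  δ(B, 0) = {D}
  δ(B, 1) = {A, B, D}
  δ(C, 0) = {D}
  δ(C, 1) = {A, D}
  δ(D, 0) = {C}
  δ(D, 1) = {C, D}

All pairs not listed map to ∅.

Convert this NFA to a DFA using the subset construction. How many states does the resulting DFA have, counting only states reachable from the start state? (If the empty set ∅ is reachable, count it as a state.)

Start state of the DFA: {A}.
{A} --0--> {A, B, D}  [new]
{A} --1--> ∅  [new]
{A, B, D} --0--> {A, B, C, D}  [new]
{A, B, D} --1--> {A, B, C, D}  [seen]
∅ --0--> ∅  [seen]
∅ --1--> ∅  [seen]
{A, B, C, D} --0--> {A, B, C, D}  [seen]
{A, B, C, D} --1--> {A, B, C, D}  [seen]
Reachable DFA states: {A}, {A, B, D}, ∅, {A, B, C, D}.

4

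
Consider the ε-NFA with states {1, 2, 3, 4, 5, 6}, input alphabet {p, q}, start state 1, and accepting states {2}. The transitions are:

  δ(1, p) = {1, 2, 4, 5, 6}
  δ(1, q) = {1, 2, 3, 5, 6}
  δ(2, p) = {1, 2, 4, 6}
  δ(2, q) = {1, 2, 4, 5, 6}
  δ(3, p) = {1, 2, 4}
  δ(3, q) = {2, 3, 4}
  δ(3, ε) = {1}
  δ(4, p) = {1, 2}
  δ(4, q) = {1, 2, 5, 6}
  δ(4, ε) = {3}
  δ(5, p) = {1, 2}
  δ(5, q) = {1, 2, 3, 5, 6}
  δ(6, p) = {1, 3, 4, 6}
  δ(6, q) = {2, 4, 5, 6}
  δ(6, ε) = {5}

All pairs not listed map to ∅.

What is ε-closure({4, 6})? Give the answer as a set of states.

{1, 3, 4, 5, 6}

Begin with {4, 6}.
4 →ε {3}; add 3.
3 →ε {1}; add 1.
6 →ε {5}; add 5.
ε-closure = {1, 3, 4, 5, 6}.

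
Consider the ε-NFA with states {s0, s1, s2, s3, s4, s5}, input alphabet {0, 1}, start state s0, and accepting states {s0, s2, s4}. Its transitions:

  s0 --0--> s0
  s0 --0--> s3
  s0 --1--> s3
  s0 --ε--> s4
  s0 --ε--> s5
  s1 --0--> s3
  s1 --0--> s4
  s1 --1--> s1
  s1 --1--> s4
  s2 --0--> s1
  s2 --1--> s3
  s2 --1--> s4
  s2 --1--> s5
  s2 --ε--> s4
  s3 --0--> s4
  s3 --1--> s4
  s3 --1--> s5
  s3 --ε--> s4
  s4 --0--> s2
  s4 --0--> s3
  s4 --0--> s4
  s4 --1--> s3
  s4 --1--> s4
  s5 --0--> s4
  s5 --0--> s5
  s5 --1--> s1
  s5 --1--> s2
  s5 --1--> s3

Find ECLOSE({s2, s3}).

Begin with {s2, s3}.
s2 →ε {s4}; add s4.
ε-closure = {s2, s3, s4}.

{s2, s3, s4}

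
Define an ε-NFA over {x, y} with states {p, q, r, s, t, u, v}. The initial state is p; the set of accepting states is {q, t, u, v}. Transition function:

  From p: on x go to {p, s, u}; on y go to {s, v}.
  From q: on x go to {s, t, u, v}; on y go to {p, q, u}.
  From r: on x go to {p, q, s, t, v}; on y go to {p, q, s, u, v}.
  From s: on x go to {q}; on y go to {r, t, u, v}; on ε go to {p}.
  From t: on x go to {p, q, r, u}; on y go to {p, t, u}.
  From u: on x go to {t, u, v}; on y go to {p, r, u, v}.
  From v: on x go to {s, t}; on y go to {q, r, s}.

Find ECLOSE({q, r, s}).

Begin with {q, r, s}.
s →ε {p}; add p.
ε-closure = {p, q, r, s}.

{p, q, r, s}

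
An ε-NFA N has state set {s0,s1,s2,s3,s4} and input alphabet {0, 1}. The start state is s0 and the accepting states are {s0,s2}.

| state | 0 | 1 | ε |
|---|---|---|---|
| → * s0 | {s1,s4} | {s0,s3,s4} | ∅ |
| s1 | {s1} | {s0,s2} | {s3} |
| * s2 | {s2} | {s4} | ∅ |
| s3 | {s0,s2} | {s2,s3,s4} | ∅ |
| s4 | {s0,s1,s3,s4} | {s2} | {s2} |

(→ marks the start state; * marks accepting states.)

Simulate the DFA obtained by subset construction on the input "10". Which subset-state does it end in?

Start: {s0}.
δ(s0,1) = {s0,s3,s4}.
Union: {s0,s3,s4}.
ε-closure gives {s0,s2,s3,s4}.
After 1: {s0,s2,s3,s4}.
δ(s0,0) = {s1,s4}; δ(s2,0) = {s2}; δ(s3,0) = {s0,s2}; δ(s4,0) = {s0,s1,s3,s4}.
Union: {s0,s1,s2,s3,s4}.
After 0: {s0,s1,s2,s3,s4}.

{s0,s1,s2,s3,s4}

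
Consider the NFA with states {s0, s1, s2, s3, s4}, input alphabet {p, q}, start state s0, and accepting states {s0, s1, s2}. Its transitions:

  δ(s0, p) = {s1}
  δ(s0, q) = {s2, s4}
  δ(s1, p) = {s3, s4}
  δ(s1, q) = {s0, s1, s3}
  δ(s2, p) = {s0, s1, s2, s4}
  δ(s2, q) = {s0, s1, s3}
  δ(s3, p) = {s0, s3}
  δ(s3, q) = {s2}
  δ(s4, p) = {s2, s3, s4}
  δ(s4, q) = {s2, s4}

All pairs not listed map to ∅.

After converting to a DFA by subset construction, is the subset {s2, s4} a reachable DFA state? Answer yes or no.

yes

Start state of the DFA: {s0}.
{s0} --p--> {s1}  [new]
{s0} --q--> {s2, s4}  [new]
{s1} --p--> {s3, s4}  [new]
{s1} --q--> {s0, s1, s3}  [new]
{s2, s4} --p--> {s0, s1, s2, s3, s4}  [new]
{s2, s4} --q--> {s0, s1, s2, s3, s4}  [seen]
{s3, s4} --p--> {s0, s2, s3, s4}  [new]
{s3, s4} --q--> {s2, s4}  [seen]
{s0, s1, s3} --p--> {s0, s1, s3, s4}  [new]
{s0, s1, s3} --q--> {s0, s1, s2, s3, s4}  [seen]
{s0, s1, s2, s3, s4} --p--> {s0, s1, s2, s3, s4}  [seen]
{s0, s1, s2, s3, s4} --q--> {s0, s1, s2, s3, s4}  [seen]
{s0, s2, s3, s4} --p--> {s0, s1, s2, s3, s4}  [seen]
{s0, s2, s3, s4} --q--> {s0, s1, s2, s3, s4}  [seen]
{s0, s1, s3, s4} --p--> {s0, s1, s2, s3, s4}  [seen]
{s0, s1, s3, s4} --q--> {s0, s1, s2, s3, s4}  [seen]
Reachable DFA states: {s0}, {s1}, {s2, s4}, {s3, s4}, {s0, s1, s3}, {s0, s1, s2, s3, s4}, {s0, s2, s3, s4}, {s0, s1, s3, s4}.
{s2, s4} is among them.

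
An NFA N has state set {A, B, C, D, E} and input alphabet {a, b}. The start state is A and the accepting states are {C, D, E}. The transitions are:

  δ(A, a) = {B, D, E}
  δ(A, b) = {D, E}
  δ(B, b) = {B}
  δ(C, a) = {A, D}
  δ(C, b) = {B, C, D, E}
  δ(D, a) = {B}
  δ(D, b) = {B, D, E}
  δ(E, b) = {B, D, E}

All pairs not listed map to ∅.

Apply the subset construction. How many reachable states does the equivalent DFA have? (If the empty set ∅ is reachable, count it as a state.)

5

Start state of the DFA: {A}.
{A} --a--> {B, D, E}  [new]
{A} --b--> {D, E}  [new]
{B, D, E} --a--> {B}  [new]
{B, D, E} --b--> {B, D, E}  [seen]
{D, E} --a--> {B}  [seen]
{D, E} --b--> {B, D, E}  [seen]
{B} --a--> ∅  [new]
{B} --b--> {B}  [seen]
∅ --a--> ∅  [seen]
∅ --b--> ∅  [seen]
Reachable DFA states: {A}, {B, D, E}, {D, E}, {B}, ∅.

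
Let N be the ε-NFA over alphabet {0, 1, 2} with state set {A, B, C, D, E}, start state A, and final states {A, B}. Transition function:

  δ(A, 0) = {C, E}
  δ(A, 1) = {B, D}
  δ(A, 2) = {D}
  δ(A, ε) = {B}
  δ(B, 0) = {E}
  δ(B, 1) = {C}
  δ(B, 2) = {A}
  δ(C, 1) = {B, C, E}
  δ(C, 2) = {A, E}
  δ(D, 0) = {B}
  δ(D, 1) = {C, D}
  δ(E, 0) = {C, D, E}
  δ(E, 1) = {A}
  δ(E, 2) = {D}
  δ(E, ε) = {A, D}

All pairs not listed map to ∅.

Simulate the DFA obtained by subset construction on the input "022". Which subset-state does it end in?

Start: {A, B}.
δ(A,0) = {C, E}; δ(B,0) = {E}.
Union: {C, E}.
ε-closure gives {A, B, C, D, E}.
After 0: {A, B, C, D, E}.
δ(A,2) = {D}; δ(B,2) = {A}; δ(C,2) = {A, E}; δ(D,2) = ∅; δ(E,2) = {D}.
Union: {A, D, E}.
ε-closure gives {A, B, D, E}.
After 2: {A, B, D, E}.
δ(A,2) = {D}; δ(B,2) = {A}; δ(D,2) = ∅; δ(E,2) = {D}.
Union: {A, D}.
ε-closure gives {A, B, D}.
After 2: {A, B, D}.

{A, B, D}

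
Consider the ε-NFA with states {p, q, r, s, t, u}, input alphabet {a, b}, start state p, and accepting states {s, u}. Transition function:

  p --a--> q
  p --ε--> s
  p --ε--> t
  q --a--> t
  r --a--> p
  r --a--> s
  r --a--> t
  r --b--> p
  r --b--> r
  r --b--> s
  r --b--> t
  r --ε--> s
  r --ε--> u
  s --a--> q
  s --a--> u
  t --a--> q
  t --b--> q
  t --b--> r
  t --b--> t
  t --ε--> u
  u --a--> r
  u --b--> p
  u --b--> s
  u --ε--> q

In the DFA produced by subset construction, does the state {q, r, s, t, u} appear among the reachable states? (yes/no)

yes

Start state of the DFA: {p, q, s, t, u} (ε-closure of the NFA start).
{p, q, s, t, u} --a--> {q, r, s, t, u}  [new]
{p, q, s, t, u} --b--> {p, q, r, s, t, u}  [new]
{q, r, s, t, u} --a--> {p, q, r, s, t, u}  [seen]
{q, r, s, t, u} --b--> {p, q, r, s, t, u}  [seen]
{p, q, r, s, t, u} --a--> {p, q, r, s, t, u}  [seen]
{p, q, r, s, t, u} --b--> {p, q, r, s, t, u}  [seen]
Reachable DFA states: {p, q, s, t, u}, {q, r, s, t, u}, {p, q, r, s, t, u}.
{q, r, s, t, u} is among them.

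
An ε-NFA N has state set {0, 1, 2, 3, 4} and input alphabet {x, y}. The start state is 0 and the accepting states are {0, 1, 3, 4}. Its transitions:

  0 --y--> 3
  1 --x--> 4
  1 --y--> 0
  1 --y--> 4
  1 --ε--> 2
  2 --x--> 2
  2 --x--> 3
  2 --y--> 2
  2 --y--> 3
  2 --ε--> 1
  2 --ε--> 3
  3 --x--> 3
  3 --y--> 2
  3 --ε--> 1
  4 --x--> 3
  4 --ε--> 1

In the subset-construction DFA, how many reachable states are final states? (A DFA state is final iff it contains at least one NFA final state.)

4

Start state of the DFA: {0} (ε-closure of the NFA start).
{0} --x--> ∅  [new]
{0} --y--> {1, 2, 3}  [new]
∅ --x--> ∅  [seen]
∅ --y--> ∅  [seen]
{1, 2, 3} --x--> {1, 2, 3, 4}  [new]
{1, 2, 3} --y--> {0, 1, 2, 3, 4}  [new]
{1, 2, 3, 4} --x--> {1, 2, 3, 4}  [seen]
{1, 2, 3, 4} --y--> {0, 1, 2, 3, 4}  [seen]
{0, 1, 2, 3, 4} --x--> {1, 2, 3, 4}  [seen]
{0, 1, 2, 3, 4} --y--> {0, 1, 2, 3, 4}  [seen]
Reachable DFA states: {0}, ∅, {1, 2, 3}, {1, 2, 3, 4}, {0, 1, 2, 3, 4}.
Accepting DFA states (contain an NFA accepting state): {0}, {1, 2, 3}, {1, 2, 3, 4}, {0, 1, 2, 3, 4}.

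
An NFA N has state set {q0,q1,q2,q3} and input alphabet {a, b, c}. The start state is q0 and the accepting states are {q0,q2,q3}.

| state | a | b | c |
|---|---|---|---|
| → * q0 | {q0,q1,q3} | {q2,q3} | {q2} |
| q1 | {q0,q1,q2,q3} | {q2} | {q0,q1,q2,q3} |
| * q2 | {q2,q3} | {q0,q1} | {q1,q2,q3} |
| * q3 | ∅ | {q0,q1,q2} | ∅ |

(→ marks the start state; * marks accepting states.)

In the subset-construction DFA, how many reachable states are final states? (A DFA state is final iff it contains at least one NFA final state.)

Start state of the DFA: {q0}.
{q0} --a--> {q0,q1,q3}  [new]
{q0} --b--> {q2,q3}  [new]
{q0} --c--> {q2}  [new]
{q0,q1,q3} --a--> {q0,q1,q2,q3}  [new]
{q0,q1,q3} --b--> {q0,q1,q2,q3}  [seen]
{q0,q1,q3} --c--> {q0,q1,q2,q3}  [seen]
{q2,q3} --a--> {q2,q3}  [seen]
{q2,q3} --b--> {q0,q1,q2}  [new]
{q2,q3} --c--> {q1,q2,q3}  [new]
{q2} --a--> {q2,q3}  [seen]
{q2} --b--> {q0,q1}  [new]
{q2} --c--> {q1,q2,q3}  [seen]
{q0,q1,q2,q3} --a--> {q0,q1,q2,q3}  [seen]
{q0,q1,q2,q3} --b--> {q0,q1,q2,q3}  [seen]
{q0,q1,q2,q3} --c--> {q0,q1,q2,q3}  [seen]
{q0,q1,q2} --a--> {q0,q1,q2,q3}  [seen]
{q0,q1,q2} --b--> {q0,q1,q2,q3}  [seen]
{q0,q1,q2} --c--> {q0,q1,q2,q3}  [seen]
{q1,q2,q3} --a--> {q0,q1,q2,q3}  [seen]
{q1,q2,q3} --b--> {q0,q1,q2}  [seen]
{q1,q2,q3} --c--> {q0,q1,q2,q3}  [seen]
{q0,q1} --a--> {q0,q1,q2,q3}  [seen]
{q0,q1} --b--> {q2,q3}  [seen]
{q0,q1} --c--> {q0,q1,q2,q3}  [seen]
Reachable DFA states: {q0}, {q0,q1,q3}, {q2,q3}, {q2}, {q0,q1,q2,q3}, {q0,q1,q2}, {q1,q2,q3}, {q0,q1}.
Accepting DFA states (contain an NFA accepting state): {q0}, {q0,q1,q3}, {q2,q3}, {q2}, {q0,q1,q2,q3}, {q0,q1,q2}, {q1,q2,q3}, {q0,q1}.

8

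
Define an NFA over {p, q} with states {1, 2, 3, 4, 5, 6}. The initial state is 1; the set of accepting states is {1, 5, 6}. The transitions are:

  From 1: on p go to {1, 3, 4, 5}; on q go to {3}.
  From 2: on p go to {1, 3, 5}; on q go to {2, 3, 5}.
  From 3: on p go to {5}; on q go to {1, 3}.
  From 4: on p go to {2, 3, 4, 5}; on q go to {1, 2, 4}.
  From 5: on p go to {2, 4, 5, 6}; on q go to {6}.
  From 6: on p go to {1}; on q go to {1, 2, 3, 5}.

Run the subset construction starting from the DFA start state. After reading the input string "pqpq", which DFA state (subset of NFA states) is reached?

{1, 2, 3, 4, 5, 6}

Start: {1}.
δ(1,p) = {1, 3, 4, 5}.
Union: {1, 3, 4, 5}.
After p: {1, 3, 4, 5}.
δ(1,q) = {3}; δ(3,q) = {1, 3}; δ(4,q) = {1, 2, 4}; δ(5,q) = {6}.
Union: {1, 2, 3, 4, 6}.
After q: {1, 2, 3, 4, 6}.
δ(1,p) = {1, 3, 4, 5}; δ(2,p) = {1, 3, 5}; δ(3,p) = {5}; δ(4,p) = {2, 3, 4, 5}; δ(6,p) = {1}.
Union: {1, 2, 3, 4, 5}.
After p: {1, 2, 3, 4, 5}.
δ(1,q) = {3}; δ(2,q) = {2, 3, 5}; δ(3,q) = {1, 3}; δ(4,q) = {1, 2, 4}; δ(5,q) = {6}.
Union: {1, 2, 3, 4, 5, 6}.
After q: {1, 2, 3, 4, 5, 6}.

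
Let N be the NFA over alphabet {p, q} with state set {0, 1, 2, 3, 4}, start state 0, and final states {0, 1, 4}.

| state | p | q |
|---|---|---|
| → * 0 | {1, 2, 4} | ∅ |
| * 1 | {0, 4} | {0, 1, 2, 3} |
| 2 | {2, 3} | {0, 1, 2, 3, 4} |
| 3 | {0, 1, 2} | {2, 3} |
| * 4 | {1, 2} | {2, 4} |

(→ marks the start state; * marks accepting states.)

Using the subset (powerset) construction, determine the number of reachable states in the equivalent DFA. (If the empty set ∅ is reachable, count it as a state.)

4

Start state of the DFA: {0}.
{0} --p--> {1, 2, 4}  [new]
{0} --q--> ∅  [new]
{1, 2, 4} --p--> {0, 1, 2, 3, 4}  [new]
{1, 2, 4} --q--> {0, 1, 2, 3, 4}  [seen]
∅ --p--> ∅  [seen]
∅ --q--> ∅  [seen]
{0, 1, 2, 3, 4} --p--> {0, 1, 2, 3, 4}  [seen]
{0, 1, 2, 3, 4} --q--> {0, 1, 2, 3, 4}  [seen]
Reachable DFA states: {0}, {1, 2, 4}, ∅, {0, 1, 2, 3, 4}.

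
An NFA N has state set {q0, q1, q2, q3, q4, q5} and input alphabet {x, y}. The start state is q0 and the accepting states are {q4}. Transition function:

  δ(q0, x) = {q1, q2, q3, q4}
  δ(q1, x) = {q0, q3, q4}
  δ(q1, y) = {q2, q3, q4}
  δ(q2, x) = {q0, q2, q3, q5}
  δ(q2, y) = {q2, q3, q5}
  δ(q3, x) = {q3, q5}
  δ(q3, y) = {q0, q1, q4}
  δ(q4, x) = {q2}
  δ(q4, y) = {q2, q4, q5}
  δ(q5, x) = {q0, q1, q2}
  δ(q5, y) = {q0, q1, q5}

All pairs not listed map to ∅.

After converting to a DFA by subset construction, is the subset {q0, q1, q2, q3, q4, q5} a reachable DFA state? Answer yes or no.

Start state of the DFA: {q0}.
{q0} --x--> {q1, q2, q3, q4}  [new]
{q0} --y--> ∅  [new]
{q1, q2, q3, q4} --x--> {q0, q2, q3, q4, q5}  [new]
{q1, q2, q3, q4} --y--> {q0, q1, q2, q3, q4, q5}  [new]
∅ --x--> ∅  [seen]
∅ --y--> ∅  [seen]
{q0, q2, q3, q4, q5} --x--> {q0, q1, q2, q3, q4, q5}  [seen]
{q0, q2, q3, q4, q5} --y--> {q0, q1, q2, q3, q4, q5}  [seen]
{q0, q1, q2, q3, q4, q5} --x--> {q0, q1, q2, q3, q4, q5}  [seen]
{q0, q1, q2, q3, q4, q5} --y--> {q0, q1, q2, q3, q4, q5}  [seen]
Reachable DFA states: {q0}, {q1, q2, q3, q4}, ∅, {q0, q2, q3, q4, q5}, {q0, q1, q2, q3, q4, q5}.
{q0, q1, q2, q3, q4, q5} is among them.

yes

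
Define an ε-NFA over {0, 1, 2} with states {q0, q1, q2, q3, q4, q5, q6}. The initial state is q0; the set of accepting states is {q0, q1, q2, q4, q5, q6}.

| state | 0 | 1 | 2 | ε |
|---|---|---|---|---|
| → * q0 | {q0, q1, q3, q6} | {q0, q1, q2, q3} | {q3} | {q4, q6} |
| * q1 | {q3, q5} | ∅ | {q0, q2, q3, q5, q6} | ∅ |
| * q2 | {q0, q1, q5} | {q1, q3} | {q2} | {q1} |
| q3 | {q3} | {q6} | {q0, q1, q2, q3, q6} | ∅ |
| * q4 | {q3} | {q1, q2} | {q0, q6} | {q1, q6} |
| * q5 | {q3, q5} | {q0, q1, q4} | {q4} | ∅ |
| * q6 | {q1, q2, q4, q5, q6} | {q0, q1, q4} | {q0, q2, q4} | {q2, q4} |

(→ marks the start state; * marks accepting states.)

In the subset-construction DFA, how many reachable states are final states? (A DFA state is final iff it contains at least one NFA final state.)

Start state of the DFA: {q0, q1, q2, q4, q6} (ε-closure of the NFA start).
{q0, q1, q2, q4, q6} --0--> {q0, q1, q2, q3, q4, q5, q6}  [new]
{q0, q1, q2, q4, q6} --1--> {q0, q1, q2, q3, q4, q6}  [new]
{q0, q1, q2, q4, q6} --2--> {q0, q1, q2, q3, q4, q5, q6}  [seen]
{q0, q1, q2, q3, q4, q5, q6} --0--> {q0, q1, q2, q3, q4, q5, q6}  [seen]
{q0, q1, q2, q3, q4, q5, q6} --1--> {q0, q1, q2, q3, q4, q6}  [seen]
{q0, q1, q2, q3, q4, q5, q6} --2--> {q0, q1, q2, q3, q4, q5, q6}  [seen]
{q0, q1, q2, q3, q4, q6} --0--> {q0, q1, q2, q3, q4, q5, q6}  [seen]
{q0, q1, q2, q3, q4, q6} --1--> {q0, q1, q2, q3, q4, q6}  [seen]
{q0, q1, q2, q3, q4, q6} --2--> {q0, q1, q2, q3, q4, q5, q6}  [seen]
Reachable DFA states: {q0, q1, q2, q4, q6}, {q0, q1, q2, q3, q4, q5, q6}, {q0, q1, q2, q3, q4, q6}.
Accepting DFA states (contain an NFA accepting state): {q0, q1, q2, q4, q6}, {q0, q1, q2, q3, q4, q5, q6}, {q0, q1, q2, q3, q4, q6}.

3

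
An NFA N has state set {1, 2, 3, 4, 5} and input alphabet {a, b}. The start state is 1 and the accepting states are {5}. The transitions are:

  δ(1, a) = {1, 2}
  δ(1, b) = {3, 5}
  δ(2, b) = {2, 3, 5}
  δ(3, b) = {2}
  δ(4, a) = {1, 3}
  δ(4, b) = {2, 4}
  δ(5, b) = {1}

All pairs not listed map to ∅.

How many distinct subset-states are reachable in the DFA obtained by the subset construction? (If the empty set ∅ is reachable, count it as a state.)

6

Start state of the DFA: {1}.
{1} --a--> {1, 2}  [new]
{1} --b--> {3, 5}  [new]
{1, 2} --a--> {1, 2}  [seen]
{1, 2} --b--> {2, 3, 5}  [new]
{3, 5} --a--> ∅  [new]
{3, 5} --b--> {1, 2}  [seen]
{2, 3, 5} --a--> ∅  [seen]
{2, 3, 5} --b--> {1, 2, 3, 5}  [new]
∅ --a--> ∅  [seen]
∅ --b--> ∅  [seen]
{1, 2, 3, 5} --a--> {1, 2}  [seen]
{1, 2, 3, 5} --b--> {1, 2, 3, 5}  [seen]
Reachable DFA states: {1}, {1, 2}, {3, 5}, {2, 3, 5}, ∅, {1, 2, 3, 5}.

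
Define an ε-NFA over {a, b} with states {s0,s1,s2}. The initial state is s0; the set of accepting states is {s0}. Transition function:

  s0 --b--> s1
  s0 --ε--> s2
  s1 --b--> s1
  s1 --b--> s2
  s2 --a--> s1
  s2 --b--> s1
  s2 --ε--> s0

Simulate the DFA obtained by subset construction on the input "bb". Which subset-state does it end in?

{s0,s1,s2}

Start: {s0,s2}.
δ(s0,b) = {s1}; δ(s2,b) = {s1}.
Union: {s1}.
After b: {s1}.
δ(s1,b) = {s1,s2}.
Union: {s1,s2}.
ε-closure gives {s0,s1,s2}.
After b: {s0,s1,s2}.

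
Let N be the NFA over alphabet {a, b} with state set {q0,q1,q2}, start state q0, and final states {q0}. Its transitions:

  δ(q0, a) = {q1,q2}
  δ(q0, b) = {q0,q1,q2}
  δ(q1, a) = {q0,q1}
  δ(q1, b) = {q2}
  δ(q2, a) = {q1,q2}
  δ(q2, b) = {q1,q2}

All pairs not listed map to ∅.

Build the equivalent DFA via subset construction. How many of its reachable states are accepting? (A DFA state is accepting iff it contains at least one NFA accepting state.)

2

Start state of the DFA: {q0}.
{q0} --a--> {q1,q2}  [new]
{q0} --b--> {q0,q1,q2}  [new]
{q1,q2} --a--> {q0,q1,q2}  [seen]
{q1,q2} --b--> {q1,q2}  [seen]
{q0,q1,q2} --a--> {q0,q1,q2}  [seen]
{q0,q1,q2} --b--> {q0,q1,q2}  [seen]
Reachable DFA states: {q0}, {q1,q2}, {q0,q1,q2}.
Accepting DFA states (contain an NFA accepting state): {q0}, {q0,q1,q2}.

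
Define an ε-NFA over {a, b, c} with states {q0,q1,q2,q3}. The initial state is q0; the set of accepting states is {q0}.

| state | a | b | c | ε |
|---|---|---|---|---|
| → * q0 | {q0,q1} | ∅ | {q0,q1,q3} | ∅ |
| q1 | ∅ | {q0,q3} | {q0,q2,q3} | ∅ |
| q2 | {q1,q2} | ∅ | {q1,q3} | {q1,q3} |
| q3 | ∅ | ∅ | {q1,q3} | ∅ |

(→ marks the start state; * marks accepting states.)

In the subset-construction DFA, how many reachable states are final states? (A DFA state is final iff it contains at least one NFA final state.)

5

Start state of the DFA: {q0} (ε-closure of the NFA start).
{q0} --a--> {q0,q1}  [new]
{q0} --b--> ∅  [new]
{q0} --c--> {q0,q1,q3}  [new]
{q0,q1} --a--> {q0,q1}  [seen]
{q0,q1} --b--> {q0,q3}  [new]
{q0,q1} --c--> {q0,q1,q2,q3}  [new]
∅ --a--> ∅  [seen]
∅ --b--> ∅  [seen]
∅ --c--> ∅  [seen]
{q0,q1,q3} --a--> {q0,q1}  [seen]
{q0,q1,q3} --b--> {q0,q3}  [seen]
{q0,q1,q3} --c--> {q0,q1,q2,q3}  [seen]
{q0,q3} --a--> {q0,q1}  [seen]
{q0,q3} --b--> ∅  [seen]
{q0,q3} --c--> {q0,q1,q3}  [seen]
{q0,q1,q2,q3} --a--> {q0,q1,q2,q3}  [seen]
{q0,q1,q2,q3} --b--> {q0,q3}  [seen]
{q0,q1,q2,q3} --c--> {q0,q1,q2,q3}  [seen]
Reachable DFA states: {q0}, {q0,q1}, ∅, {q0,q1,q3}, {q0,q3}, {q0,q1,q2,q3}.
Accepting DFA states (contain an NFA accepting state): {q0}, {q0,q1}, {q0,q1,q3}, {q0,q3}, {q0,q1,q2,q3}.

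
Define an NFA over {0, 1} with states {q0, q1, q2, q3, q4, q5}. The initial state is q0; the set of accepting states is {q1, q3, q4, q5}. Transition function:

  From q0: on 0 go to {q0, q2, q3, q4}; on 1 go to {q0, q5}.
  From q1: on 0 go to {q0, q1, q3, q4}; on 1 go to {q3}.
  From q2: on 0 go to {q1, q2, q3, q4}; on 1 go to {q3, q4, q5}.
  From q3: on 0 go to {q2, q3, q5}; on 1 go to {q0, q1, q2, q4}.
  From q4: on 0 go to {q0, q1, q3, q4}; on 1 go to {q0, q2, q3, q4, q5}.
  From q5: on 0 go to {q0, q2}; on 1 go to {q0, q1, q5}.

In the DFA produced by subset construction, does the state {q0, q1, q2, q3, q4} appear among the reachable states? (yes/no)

Start state of the DFA: {q0}.
{q0} --0--> {q0, q2, q3, q4}  [new]
{q0} --1--> {q0, q5}  [new]
{q0, q2, q3, q4} --0--> {q0, q1, q2, q3, q4, q5}  [new]
{q0, q2, q3, q4} --1--> {q0, q1, q2, q3, q4, q5}  [seen]
{q0, q5} --0--> {q0, q2, q3, q4}  [seen]
{q0, q5} --1--> {q0, q1, q5}  [new]
{q0, q1, q2, q3, q4, q5} --0--> {q0, q1, q2, q3, q4, q5}  [seen]
{q0, q1, q2, q3, q4, q5} --1--> {q0, q1, q2, q3, q4, q5}  [seen]
{q0, q1, q5} --0--> {q0, q1, q2, q3, q4}  [new]
{q0, q1, q5} --1--> {q0, q1, q3, q5}  [new]
{q0, q1, q2, q3, q4} --0--> {q0, q1, q2, q3, q4, q5}  [seen]
{q0, q1, q2, q3, q4} --1--> {q0, q1, q2, q3, q4, q5}  [seen]
{q0, q1, q3, q5} --0--> {q0, q1, q2, q3, q4, q5}  [seen]
{q0, q1, q3, q5} --1--> {q0, q1, q2, q3, q4, q5}  [seen]
Reachable DFA states: {q0}, {q0, q2, q3, q4}, {q0, q5}, {q0, q1, q2, q3, q4, q5}, {q0, q1, q5}, {q0, q1, q2, q3, q4}, {q0, q1, q3, q5}.
{q0, q1, q2, q3, q4} is among them.

yes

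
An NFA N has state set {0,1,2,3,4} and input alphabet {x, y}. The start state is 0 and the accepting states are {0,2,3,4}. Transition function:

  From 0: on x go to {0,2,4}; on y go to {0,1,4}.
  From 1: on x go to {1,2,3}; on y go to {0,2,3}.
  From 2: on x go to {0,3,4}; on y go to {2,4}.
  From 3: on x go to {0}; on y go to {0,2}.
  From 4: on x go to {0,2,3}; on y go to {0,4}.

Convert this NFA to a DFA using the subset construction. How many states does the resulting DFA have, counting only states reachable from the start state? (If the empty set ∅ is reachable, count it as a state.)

Start state of the DFA: {0}.
{0} --x--> {0,2,4}  [new]
{0} --y--> {0,1,4}  [new]
{0,2,4} --x--> {0,2,3,4}  [new]
{0,2,4} --y--> {0,1,2,4}  [new]
{0,1,4} --x--> {0,1,2,3,4}  [new]
{0,1,4} --y--> {0,1,2,3,4}  [seen]
{0,2,3,4} --x--> {0,2,3,4}  [seen]
{0,2,3,4} --y--> {0,1,2,4}  [seen]
{0,1,2,4} --x--> {0,1,2,3,4}  [seen]
{0,1,2,4} --y--> {0,1,2,3,4}  [seen]
{0,1,2,3,4} --x--> {0,1,2,3,4}  [seen]
{0,1,2,3,4} --y--> {0,1,2,3,4}  [seen]
Reachable DFA states: {0}, {0,2,4}, {0,1,4}, {0,2,3,4}, {0,1,2,4}, {0,1,2,3,4}.

6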